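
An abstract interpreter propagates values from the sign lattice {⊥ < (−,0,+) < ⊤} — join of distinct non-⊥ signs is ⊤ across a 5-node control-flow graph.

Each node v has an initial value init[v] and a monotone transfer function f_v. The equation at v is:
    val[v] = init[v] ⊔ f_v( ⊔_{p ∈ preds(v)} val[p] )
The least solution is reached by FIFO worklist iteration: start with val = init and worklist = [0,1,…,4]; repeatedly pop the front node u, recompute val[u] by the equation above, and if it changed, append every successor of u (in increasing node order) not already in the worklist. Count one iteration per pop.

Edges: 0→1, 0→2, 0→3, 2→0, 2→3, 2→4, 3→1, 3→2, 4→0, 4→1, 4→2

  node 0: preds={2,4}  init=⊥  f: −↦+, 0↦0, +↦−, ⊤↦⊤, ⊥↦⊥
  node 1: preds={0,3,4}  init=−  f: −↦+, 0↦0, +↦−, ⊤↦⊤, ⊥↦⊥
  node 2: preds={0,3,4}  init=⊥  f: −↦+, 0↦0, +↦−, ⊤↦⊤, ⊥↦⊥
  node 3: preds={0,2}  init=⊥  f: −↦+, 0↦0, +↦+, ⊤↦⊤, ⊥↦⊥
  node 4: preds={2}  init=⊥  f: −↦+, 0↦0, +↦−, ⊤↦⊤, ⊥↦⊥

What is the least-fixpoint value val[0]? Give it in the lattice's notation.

Trace (5 dequeues):
  [1] u=0 | in ⊥ | out ⊥ | ==
  [2] u=1 | in ⊥ | out − | ==
  [3] u=2 | in ⊥ | out ⊥ | ==
  [4] u=3 | in ⊥ | out ⊥ | ==
  [5] u=4 | in ⊥ | out ⊥ | ==

Converged values:
  [0] ⊥
  [1] −
  [2] ⊥
  [3] ⊥
  [4] ⊥

⊥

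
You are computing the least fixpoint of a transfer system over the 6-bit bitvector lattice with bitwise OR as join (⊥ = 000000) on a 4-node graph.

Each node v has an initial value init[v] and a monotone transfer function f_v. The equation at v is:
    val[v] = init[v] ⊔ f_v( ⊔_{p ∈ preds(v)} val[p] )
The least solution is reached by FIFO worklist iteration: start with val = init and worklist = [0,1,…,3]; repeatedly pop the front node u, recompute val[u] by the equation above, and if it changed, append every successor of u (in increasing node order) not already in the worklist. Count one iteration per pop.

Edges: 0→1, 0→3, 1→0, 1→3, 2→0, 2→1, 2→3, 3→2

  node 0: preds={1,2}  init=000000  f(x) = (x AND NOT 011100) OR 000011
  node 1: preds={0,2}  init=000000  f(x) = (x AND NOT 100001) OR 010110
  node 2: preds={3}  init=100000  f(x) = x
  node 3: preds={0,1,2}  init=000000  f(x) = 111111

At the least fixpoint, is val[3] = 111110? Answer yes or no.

no

Worklist (10 pops):
  #1 pop 0: in=100000 → 100011 (was 000000); enqueue []
  #2 pop 1: in=100011 → 010110 (was 000000); enqueue [0]
  #3 pop 2: in=000000 → 100000 (no change)
  #4 pop 3: in=110111 → 111111 (was 000000); enqueue [2]
  #5 pop 0: in=110110 → 100011 (no change)
  #6 pop 2: in=111111 → 111111 (was 100000); enqueue [0,1,3]
  #7 pop 0: in=111111 → 100011 (no change)
  #8 pop 1: in=111111 → 011110 (was 010110); enqueue [0]
  #9 pop 3: in=111111 → 111111 (no change)
  #10 pop 0: in=111111 → 100011 (no change)

Fixpoint:
  val[0] = 100011
  val[1] = 011110
  val[2] = 111111
  val[3] = 111111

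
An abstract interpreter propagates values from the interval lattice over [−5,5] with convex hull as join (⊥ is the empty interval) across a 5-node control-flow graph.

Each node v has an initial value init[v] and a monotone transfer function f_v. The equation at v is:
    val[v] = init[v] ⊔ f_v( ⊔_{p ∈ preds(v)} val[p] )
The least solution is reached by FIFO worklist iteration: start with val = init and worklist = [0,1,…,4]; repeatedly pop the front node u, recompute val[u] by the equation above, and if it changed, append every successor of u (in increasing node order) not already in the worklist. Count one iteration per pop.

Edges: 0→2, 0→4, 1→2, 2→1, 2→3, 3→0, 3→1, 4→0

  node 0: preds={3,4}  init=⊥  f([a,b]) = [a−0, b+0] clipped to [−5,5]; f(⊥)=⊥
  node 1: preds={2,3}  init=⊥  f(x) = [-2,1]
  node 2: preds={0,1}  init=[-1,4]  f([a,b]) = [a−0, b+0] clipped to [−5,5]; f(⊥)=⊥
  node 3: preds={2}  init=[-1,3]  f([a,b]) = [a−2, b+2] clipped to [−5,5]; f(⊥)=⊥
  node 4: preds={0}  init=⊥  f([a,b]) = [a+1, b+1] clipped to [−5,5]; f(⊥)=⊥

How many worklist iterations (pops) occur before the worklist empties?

Worklist (18 pops):
  #1 pop 0: in=[-1,3] → [-1,3] (was ⊥); enqueue []
  #2 pop 1: in=[-1,4] → [-2,1] (was ⊥); enqueue []
  #3 pop 2: in=[-2,3] → [-2,4] (was [-1,4]); enqueue [1]
  #4 pop 3: in=[-2,4] → [-4,5] (was [-1,3]); enqueue [0]
  #5 pop 4: in=[-1,3] → [0,4] (was ⊥); enqueue []
  #6 pop 1: in=[-4,5] → [-2,1] (no change)
  #7 pop 0: in=[-4,5] → [-4,5] (was [-1,3]); enqueue [2,4]
  #8 pop 2: in=[-4,5] → [-4,5] (was [-2,4]); enqueue [1,3]
  #9 pop 4: in=[-4,5] → [-3,5] (was [0,4]); enqueue [0]
  #10 pop 1: in=[-4,5] → [-2,1] (no change)
  #11 pop 3: in=[-4,5] → [-5,5] (was [-4,5]); enqueue [1]
  #12 pop 0: in=[-5,5] → [-5,5] (was [-4,5]); enqueue [2,4]
  #13 pop 1: in=[-5,5] → [-2,1] (no change)
  #14 pop 2: in=[-5,5] → [-5,5] (was [-4,5]); enqueue [1,3]
  #15 pop 4: in=[-5,5] → [-4,5] (was [-3,5]); enqueue [0]
  #16 pop 1: in=[-5,5] → [-2,1] (no change)
  #17 pop 3: in=[-5,5] → [-5,5] (no change)
  #18 pop 0: in=[-5,5] → [-5,5] (no change)

Fixpoint:
  val[0] = [-5,5]
  val[1] = [-2,1]
  val[2] = [-5,5]
  val[3] = [-5,5]
  val[4] = [-4,5]

18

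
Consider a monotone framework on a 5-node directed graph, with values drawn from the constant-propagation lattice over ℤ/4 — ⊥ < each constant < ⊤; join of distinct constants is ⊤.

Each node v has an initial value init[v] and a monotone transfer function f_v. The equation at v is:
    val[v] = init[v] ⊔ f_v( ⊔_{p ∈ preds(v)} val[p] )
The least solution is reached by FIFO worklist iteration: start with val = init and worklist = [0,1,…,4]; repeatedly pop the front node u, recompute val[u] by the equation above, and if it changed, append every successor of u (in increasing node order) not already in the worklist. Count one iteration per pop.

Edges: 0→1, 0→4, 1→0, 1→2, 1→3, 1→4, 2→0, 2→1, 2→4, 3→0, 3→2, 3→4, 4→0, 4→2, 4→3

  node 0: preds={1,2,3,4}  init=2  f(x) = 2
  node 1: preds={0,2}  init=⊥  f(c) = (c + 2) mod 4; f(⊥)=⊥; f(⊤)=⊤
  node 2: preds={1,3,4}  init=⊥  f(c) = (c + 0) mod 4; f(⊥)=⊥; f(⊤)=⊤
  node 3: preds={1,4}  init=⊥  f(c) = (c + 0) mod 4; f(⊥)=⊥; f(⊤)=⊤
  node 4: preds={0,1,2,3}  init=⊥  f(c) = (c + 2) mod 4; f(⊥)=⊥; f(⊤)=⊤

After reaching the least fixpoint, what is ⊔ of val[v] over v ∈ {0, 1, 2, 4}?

⊤

Trace (13 dequeues):
  [1] u=0 | in ⊥ | out 2 | ==
  [2] u=1 | in 2 | out 0 | prev ⊥ | push {0}
  [3] u=2 | in 0 | out 0 | prev ⊥ | push {1}
  [4] u=3 | in 0 | out 0 | prev ⊥ | push {2}
  [5] u=4 | in ⊤ | out ⊤ | prev ⊥ | push {3}
  [6] u=0 | in ⊤ | out 2 | ==
  [7] u=1 | in ⊤ | out ⊤ | prev 0 | push {0,4}
  [8] u=2 | in ⊤ | out ⊤ | prev 0 | push {1}
  [9] u=3 | in ⊤ | out ⊤ | prev 0 | push {2}
  [10] u=0 | in ⊤ | out 2 | ==
  [11] u=4 | in ⊤ | out ⊤ | ==
  [12] u=1 | in ⊤ | out ⊤ | ==
  [13] u=2 | in ⊤ | out ⊤ | ==

Converged values:
  [0] 2
  [1] ⊤
  [2] ⊤
  [3] ⊤
  [4] ⊤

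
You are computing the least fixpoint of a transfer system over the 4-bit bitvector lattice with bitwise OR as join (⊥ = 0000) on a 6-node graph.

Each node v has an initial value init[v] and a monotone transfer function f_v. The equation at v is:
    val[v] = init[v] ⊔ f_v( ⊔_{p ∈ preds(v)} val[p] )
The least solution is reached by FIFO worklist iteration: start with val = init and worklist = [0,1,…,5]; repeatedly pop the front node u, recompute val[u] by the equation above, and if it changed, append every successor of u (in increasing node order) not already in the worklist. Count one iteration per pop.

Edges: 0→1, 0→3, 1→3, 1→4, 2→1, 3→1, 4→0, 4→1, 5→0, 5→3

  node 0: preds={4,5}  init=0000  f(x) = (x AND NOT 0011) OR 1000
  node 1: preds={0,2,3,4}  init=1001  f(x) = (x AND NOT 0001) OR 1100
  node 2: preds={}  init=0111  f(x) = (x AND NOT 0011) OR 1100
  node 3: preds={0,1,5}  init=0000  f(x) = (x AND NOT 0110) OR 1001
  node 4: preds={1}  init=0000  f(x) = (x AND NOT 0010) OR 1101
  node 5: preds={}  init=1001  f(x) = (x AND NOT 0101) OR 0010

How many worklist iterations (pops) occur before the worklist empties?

Iteration log — 10 steps:
  step 1. node 0  ⊔preds=1001  new=1000  old=0000  +wl: 
  step 2. node 1  ⊔preds=1111  new=1111  old=1001  +wl: 
  step 3. node 2  ⊔preds=0000  new=1111  old=0111  +wl: 1
  step 4. node 3  ⊔preds=1111  new=1001  old=0000  +wl: 
  step 5. node 4  ⊔preds=1111  new=1101  old=0000  +wl: 0
  step 6. node 5  ⊔preds=0000  new=1011  old=1001  +wl: 3
  step 7. node 1  ⊔preds=1111  new=1111  stable
  step 8. node 0  ⊔preds=1111  new=1100  old=1000  +wl: 1
  step 9. node 3  ⊔preds=1111  new=1001  stable
  step 10. node 1  ⊔preds=1111  new=1111  stable

Least fixpoint reached:
  node 0: 1100
  node 1: 1111
  node 2: 1111
  node 3: 1001
  node 4: 1101
  node 5: 1011

10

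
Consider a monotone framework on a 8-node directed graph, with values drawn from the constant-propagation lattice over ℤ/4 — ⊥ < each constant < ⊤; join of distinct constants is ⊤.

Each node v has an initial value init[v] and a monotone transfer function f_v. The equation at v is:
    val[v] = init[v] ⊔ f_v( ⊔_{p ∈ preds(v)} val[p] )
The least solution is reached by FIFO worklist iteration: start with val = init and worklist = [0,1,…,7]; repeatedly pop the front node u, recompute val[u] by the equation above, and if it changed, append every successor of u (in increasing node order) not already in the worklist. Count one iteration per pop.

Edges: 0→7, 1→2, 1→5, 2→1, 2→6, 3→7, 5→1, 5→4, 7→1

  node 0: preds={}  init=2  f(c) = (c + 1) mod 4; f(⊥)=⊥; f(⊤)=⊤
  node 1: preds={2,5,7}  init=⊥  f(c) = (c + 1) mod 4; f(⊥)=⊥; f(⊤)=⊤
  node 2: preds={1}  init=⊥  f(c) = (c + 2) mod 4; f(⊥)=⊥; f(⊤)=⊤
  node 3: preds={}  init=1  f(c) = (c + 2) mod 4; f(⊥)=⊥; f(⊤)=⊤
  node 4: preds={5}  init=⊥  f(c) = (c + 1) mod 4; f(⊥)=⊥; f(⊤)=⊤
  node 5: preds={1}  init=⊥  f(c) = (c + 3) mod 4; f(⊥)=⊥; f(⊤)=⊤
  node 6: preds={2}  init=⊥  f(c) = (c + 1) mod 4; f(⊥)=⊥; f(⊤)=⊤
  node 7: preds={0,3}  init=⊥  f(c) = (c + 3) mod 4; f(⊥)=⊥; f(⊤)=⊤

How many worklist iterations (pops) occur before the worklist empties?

Iteration log — 14 steps:
  step 1. node 0  ⊔preds=⊥  new=2  stable
  step 2. node 1  ⊔preds=⊥  new=⊥  stable
  step 3. node 2  ⊔preds=⊥  new=⊥  stable
  step 4. node 3  ⊔preds=⊥  new=1  stable
  step 5. node 4  ⊔preds=⊥  new=⊥  stable
  step 6. node 5  ⊔preds=⊥  new=⊥  stable
  step 7. node 6  ⊔preds=⊥  new=⊥  stable
  step 8. node 7  ⊔preds=⊤  new=⊤  old=⊥  +wl: 1
  step 9. node 1  ⊔preds=⊤  new=⊤  old=⊥  +wl: 2,5
  step 10. node 2  ⊔preds=⊤  new=⊤  old=⊥  +wl: 1,6
  step 11. node 5  ⊔preds=⊤  new=⊤  old=⊥  +wl: 4
  step 12. node 1  ⊔preds=⊤  new=⊤  stable
  step 13. node 6  ⊔preds=⊤  new=⊤  old=⊥  +wl: 
  step 14. node 4  ⊔preds=⊤  new=⊤  old=⊥  +wl: 

Least fixpoint reached:
  node 0: 2
  node 1: ⊤
  node 2: ⊤
  node 3: 1
  node 4: ⊤
  node 5: ⊤
  node 6: ⊤
  node 7: ⊤

14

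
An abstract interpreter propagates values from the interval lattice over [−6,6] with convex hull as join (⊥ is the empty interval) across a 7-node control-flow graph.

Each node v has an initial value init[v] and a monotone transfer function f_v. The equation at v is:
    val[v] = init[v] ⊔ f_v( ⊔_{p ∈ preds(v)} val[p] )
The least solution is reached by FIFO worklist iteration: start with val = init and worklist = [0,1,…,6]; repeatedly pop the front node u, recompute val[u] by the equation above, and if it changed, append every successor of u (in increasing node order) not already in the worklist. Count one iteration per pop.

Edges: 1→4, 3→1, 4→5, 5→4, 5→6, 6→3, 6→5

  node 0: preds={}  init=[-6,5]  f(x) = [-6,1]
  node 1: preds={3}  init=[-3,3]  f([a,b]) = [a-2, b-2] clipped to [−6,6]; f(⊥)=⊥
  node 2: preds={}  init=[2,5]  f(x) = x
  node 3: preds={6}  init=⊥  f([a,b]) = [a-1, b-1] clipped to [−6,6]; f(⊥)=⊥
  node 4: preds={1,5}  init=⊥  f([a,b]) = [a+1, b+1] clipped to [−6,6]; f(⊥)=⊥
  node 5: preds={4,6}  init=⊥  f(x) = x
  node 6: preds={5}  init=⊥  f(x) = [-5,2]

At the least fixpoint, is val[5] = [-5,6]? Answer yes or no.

Worklist (16 pops):
  #1 pop 0: in=⊥ → [-6,5] (no change)
  #2 pop 1: in=⊥ → [-3,3] (no change)
  #3 pop 2: in=⊥ → [2,5] (no change)
  #4 pop 3: in=⊥ → ⊥ (no change)
  #5 pop 4: in=[-3,3] → [-2,4] (was ⊥); enqueue []
  #6 pop 5: in=[-2,4] → [-2,4] (was ⊥); enqueue [4]
  #7 pop 6: in=[-2,4] → [-5,2] (was ⊥); enqueue [3,5]
  #8 pop 4: in=[-3,4] → [-2,5] (was [-2,4]); enqueue []
  #9 pop 3: in=[-5,2] → [-6,1] (was ⊥); enqueue [1]
  #10 pop 5: in=[-5,5] → [-5,5] (was [-2,4]); enqueue [4,6]
  #11 pop 1: in=[-6,1] → [-6,3] (was [-3,3]); enqueue []
  #12 pop 4: in=[-6,5] → [-5,6] (was [-2,5]); enqueue [5]
  #13 pop 6: in=[-5,5] → [-5,2] (no change)
  #14 pop 5: in=[-5,6] → [-5,6] (was [-5,5]); enqueue [4,6]
  #15 pop 4: in=[-6,6] → [-5,6] (no change)
  #16 pop 6: in=[-5,6] → [-5,2] (no change)

Fixpoint:
  val[0] = [-6,5]
  val[1] = [-6,3]
  val[2] = [2,5]
  val[3] = [-6,1]
  val[4] = [-5,6]
  val[5] = [-5,6]
  val[6] = [-5,2]

yes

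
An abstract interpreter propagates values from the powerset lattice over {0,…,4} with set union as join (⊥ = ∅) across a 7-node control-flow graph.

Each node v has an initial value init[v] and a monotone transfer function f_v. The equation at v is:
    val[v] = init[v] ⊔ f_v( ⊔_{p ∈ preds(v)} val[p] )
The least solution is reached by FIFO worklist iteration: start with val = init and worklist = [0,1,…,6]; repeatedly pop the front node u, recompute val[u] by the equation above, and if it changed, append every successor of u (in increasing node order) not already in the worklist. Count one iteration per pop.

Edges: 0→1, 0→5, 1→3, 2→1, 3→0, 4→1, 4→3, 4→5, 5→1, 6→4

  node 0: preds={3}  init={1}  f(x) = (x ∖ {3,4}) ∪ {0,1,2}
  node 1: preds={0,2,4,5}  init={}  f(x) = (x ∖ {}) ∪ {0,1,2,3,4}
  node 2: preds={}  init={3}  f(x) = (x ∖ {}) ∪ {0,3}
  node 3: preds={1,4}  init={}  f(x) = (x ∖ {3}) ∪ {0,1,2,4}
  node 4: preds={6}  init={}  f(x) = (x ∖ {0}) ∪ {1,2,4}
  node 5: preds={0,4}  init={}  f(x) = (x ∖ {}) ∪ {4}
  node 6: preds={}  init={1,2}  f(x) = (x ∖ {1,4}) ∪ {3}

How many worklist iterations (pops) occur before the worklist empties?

Worklist (15 pops):
  #1 pop 0: in={} → {0,1,2} (was {1}); enqueue []
  #2 pop 1: in={0,1,2,3} → {0,1,2,3,4} (was {}); enqueue []
  #3 pop 2: in={} → {0,3} (was {3}); enqueue [1]
  #4 pop 3: in={0,1,2,3,4} → {0,1,2,4} (was {}); enqueue [0]
  #5 pop 4: in={1,2} → {1,2,4} (was {}); enqueue [3]
  #6 pop 5: in={0,1,2,4} → {0,1,2,4} (was {}); enqueue []
  #7 pop 6: in={} → {1,2,3} (was {1,2}); enqueue [4]
  #8 pop 1: in={0,1,2,3,4} → {0,1,2,3,4} (no change)
  #9 pop 0: in={0,1,2,4} → {0,1,2} (no change)
  #10 pop 3: in={0,1,2,3,4} → {0,1,2,4} (no change)
  #11 pop 4: in={1,2,3} → {1,2,3,4} (was {1,2,4}); enqueue [1,3,5]
  #12 pop 1: in={0,1,2,3,4} → {0,1,2,3,4} (no change)
  #13 pop 3: in={0,1,2,3,4} → {0,1,2,4} (no change)
  #14 pop 5: in={0,1,2,3,4} → {0,1,2,3,4} (was {0,1,2,4}); enqueue [1]
  #15 pop 1: in={0,1,2,3,4} → {0,1,2,3,4} (no change)

Fixpoint:
  val[0] = {0,1,2}
  val[1] = {0,1,2,3,4}
  val[2] = {0,3}
  val[3] = {0,1,2,4}
  val[4] = {1,2,3,4}
  val[5] = {0,1,2,3,4}
  val[6] = {1,2,3}

15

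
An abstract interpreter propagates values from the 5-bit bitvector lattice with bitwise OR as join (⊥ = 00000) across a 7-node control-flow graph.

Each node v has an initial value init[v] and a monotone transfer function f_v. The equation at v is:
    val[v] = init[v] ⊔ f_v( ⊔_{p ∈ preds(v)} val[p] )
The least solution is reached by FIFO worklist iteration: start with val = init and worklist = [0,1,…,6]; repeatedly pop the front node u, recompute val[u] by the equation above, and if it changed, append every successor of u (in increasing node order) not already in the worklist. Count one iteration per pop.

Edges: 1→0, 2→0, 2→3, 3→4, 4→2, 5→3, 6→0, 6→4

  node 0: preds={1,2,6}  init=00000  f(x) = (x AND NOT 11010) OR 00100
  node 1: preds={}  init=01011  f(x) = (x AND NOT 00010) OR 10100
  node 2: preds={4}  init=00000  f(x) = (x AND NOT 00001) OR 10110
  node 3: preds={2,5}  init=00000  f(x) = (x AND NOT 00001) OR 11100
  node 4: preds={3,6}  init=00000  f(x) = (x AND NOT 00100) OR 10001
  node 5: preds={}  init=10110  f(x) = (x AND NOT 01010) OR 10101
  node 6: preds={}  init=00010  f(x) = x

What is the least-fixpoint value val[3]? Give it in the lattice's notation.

Iteration log — 11 steps:
  step 1. node 0  ⊔preds=01011  new=00101  old=00000  +wl: 
  step 2. node 1  ⊔preds=00000  new=11111  old=01011  +wl: 0
  step 3. node 2  ⊔preds=00000  new=10110  old=00000  +wl: 
  step 4. node 3  ⊔preds=10110  new=11110  old=00000  +wl: 
  step 5. node 4  ⊔preds=11110  new=11011  old=00000  +wl: 2
  step 6. node 5  ⊔preds=00000  new=10111  old=10110  +wl: 3
  step 7. node 6  ⊔preds=00000  new=00010  stable
  step 8. node 0  ⊔preds=11111  new=00101  stable
  step 9. node 2  ⊔preds=11011  new=11110  old=10110  +wl: 0
  step 10. node 3  ⊔preds=11111  new=11110  stable
  step 11. node 0  ⊔preds=11111  new=00101  stable

Least fixpoint reached:
  node 0: 00101
  node 1: 11111
  node 2: 11110
  node 3: 11110
  node 4: 11011
  node 5: 10111
  node 6: 00010

11110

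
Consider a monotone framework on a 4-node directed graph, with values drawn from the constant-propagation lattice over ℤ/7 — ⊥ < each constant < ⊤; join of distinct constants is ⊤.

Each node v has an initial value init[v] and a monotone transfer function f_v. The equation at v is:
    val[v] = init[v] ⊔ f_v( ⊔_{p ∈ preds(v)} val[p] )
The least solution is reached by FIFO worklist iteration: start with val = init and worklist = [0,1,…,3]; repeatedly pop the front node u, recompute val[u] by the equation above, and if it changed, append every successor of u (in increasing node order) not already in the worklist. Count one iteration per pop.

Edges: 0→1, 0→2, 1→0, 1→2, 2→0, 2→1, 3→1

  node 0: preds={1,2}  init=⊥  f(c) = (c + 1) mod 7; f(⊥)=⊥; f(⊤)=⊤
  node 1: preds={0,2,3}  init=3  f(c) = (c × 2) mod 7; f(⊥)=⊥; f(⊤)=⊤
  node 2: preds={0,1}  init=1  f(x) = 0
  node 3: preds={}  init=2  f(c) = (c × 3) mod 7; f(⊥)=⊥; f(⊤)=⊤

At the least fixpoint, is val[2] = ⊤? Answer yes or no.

yes

Iteration log — 6 steps:
  step 1. node 0  ⊔preds=⊤  new=⊤  old=⊥  +wl: 
  step 2. node 1  ⊔preds=⊤  new=⊤  old=3  +wl: 0
  step 3. node 2  ⊔preds=⊤  new=⊤  old=1  +wl: 1
  step 4. node 3  ⊔preds=⊥  new=2  stable
  step 5. node 0  ⊔preds=⊤  new=⊤  stable
  step 6. node 1  ⊔preds=⊤  new=⊤  stable

Least fixpoint reached:
  node 0: ⊤
  node 1: ⊤
  node 2: ⊤
  node 3: 2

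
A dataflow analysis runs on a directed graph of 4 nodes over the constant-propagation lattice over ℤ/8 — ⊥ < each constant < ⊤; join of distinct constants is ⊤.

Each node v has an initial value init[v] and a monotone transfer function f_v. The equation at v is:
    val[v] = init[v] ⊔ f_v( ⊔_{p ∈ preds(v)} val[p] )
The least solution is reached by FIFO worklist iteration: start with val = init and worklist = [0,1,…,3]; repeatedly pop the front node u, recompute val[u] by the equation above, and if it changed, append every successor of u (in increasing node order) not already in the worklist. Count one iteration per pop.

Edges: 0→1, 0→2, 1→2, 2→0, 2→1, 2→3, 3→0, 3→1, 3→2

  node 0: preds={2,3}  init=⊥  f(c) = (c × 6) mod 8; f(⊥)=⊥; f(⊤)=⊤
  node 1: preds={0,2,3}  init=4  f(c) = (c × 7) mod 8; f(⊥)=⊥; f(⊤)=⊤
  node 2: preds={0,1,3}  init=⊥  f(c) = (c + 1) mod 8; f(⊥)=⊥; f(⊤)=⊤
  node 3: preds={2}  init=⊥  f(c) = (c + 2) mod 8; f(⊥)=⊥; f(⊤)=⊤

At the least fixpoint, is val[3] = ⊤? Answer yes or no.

yes

Trace (13 dequeues):
  [1] u=0 | in ⊥ | out ⊥ | ==
  [2] u=1 | in ⊥ | out 4 | ==
  [3] u=2 | in 4 | out 5 | prev ⊥ | push {0,1}
  [4] u=3 | in 5 | out 7 | prev ⊥ | push {2}
  [5] u=0 | in ⊤ | out ⊤ | prev ⊥ | push {}
  [6] u=1 | in ⊤ | out ⊤ | prev 4 | push {}
  [7] u=2 | in ⊤ | out ⊤ | prev 5 | push {0,1,3}
  [8] u=0 | in ⊤ | out ⊤ | ==
  [9] u=1 | in ⊤ | out ⊤ | ==
  [10] u=3 | in ⊤ | out ⊤ | prev 7 | push {0,1,2}
  [11] u=0 | in ⊤ | out ⊤ | ==
  [12] u=1 | in ⊤ | out ⊤ | ==
  [13] u=2 | in ⊤ | out ⊤ | ==

Converged values:
  [0] ⊤
  [1] ⊤
  [2] ⊤
  [3] ⊤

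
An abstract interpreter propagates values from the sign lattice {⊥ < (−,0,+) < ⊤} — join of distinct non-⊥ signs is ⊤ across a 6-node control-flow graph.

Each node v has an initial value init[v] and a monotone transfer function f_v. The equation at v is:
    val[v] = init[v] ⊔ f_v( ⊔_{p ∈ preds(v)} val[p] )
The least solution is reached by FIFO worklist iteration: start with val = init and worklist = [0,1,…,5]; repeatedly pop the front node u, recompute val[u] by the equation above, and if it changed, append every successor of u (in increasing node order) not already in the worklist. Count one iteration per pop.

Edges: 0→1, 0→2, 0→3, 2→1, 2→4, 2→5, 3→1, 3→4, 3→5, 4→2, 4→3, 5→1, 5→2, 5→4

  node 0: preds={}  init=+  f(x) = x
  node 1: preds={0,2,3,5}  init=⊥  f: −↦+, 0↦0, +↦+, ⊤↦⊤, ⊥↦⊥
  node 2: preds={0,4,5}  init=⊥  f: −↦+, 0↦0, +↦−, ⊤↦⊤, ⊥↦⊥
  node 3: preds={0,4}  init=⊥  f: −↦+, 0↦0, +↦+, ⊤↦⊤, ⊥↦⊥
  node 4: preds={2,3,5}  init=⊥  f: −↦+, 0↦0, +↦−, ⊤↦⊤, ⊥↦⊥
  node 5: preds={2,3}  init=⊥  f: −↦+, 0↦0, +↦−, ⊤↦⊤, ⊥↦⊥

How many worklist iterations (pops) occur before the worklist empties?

Trace (12 dequeues):
  [1] u=0 | in ⊥ | out + | ==
  [2] u=1 | in + | out + | prev ⊥ | push {}
  [3] u=2 | in + | out − | prev ⊥ | push {1}
  [4] u=3 | in + | out + | prev ⊥ | push {}
  [5] u=4 | in ⊤ | out ⊤ | prev ⊥ | push {2,3}
  [6] u=5 | in ⊤ | out ⊤ | prev ⊥ | push {4}
  [7] u=1 | in ⊤ | out ⊤ | prev + | push {}
  [8] u=2 | in ⊤ | out ⊤ | prev − | push {1,5}
  [9] u=3 | in ⊤ | out ⊤ | prev + | push {}
  [10] u=4 | in ⊤ | out ⊤ | ==
  [11] u=1 | in ⊤ | out ⊤ | ==
  [12] u=5 | in ⊤ | out ⊤ | ==

Converged values:
  [0] +
  [1] ⊤
  [2] ⊤
  [3] ⊤
  [4] ⊤
  [5] ⊤

12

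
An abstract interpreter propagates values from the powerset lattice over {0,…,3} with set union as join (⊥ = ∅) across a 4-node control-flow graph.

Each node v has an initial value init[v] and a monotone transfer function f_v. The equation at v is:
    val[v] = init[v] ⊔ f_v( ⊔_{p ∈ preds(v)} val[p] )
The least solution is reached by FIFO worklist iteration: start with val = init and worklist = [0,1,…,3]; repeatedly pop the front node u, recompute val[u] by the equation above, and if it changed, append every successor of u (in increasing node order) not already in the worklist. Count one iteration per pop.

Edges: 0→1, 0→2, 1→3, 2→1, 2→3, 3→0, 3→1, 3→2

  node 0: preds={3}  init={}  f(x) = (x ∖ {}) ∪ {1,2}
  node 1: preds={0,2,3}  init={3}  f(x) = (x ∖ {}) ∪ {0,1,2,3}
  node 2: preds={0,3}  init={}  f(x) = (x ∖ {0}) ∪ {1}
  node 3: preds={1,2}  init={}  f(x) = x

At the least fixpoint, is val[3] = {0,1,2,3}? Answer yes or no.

Iteration log — 9 steps:
  step 1. node 0  ⊔preds={}  new={1,2}  old={}  +wl: 
  step 2. node 1  ⊔preds={1,2}  new={0,1,2,3}  old={3}  +wl: 
  step 3. node 2  ⊔preds={1,2}  new={1,2}  old={}  +wl: 1
  step 4. node 3  ⊔preds={0,1,2,3}  new={0,1,2,3}  old={}  +wl: 0,2
  step 5. node 1  ⊔preds={0,1,2,3}  new={0,1,2,3}  stable
  step 6. node 0  ⊔preds={0,1,2,3}  new={0,1,2,3}  old={1,2}  +wl: 1
  step 7. node 2  ⊔preds={0,1,2,3}  new={1,2,3}  old={1,2}  +wl: 3
  step 8. node 1  ⊔preds={0,1,2,3}  new={0,1,2,3}  stable
  step 9. node 3  ⊔preds={0,1,2,3}  new={0,1,2,3}  stable

Least fixpoint reached:
  node 0: {0,1,2,3}
  node 1: {0,1,2,3}
  node 2: {1,2,3}
  node 3: {0,1,2,3}

yes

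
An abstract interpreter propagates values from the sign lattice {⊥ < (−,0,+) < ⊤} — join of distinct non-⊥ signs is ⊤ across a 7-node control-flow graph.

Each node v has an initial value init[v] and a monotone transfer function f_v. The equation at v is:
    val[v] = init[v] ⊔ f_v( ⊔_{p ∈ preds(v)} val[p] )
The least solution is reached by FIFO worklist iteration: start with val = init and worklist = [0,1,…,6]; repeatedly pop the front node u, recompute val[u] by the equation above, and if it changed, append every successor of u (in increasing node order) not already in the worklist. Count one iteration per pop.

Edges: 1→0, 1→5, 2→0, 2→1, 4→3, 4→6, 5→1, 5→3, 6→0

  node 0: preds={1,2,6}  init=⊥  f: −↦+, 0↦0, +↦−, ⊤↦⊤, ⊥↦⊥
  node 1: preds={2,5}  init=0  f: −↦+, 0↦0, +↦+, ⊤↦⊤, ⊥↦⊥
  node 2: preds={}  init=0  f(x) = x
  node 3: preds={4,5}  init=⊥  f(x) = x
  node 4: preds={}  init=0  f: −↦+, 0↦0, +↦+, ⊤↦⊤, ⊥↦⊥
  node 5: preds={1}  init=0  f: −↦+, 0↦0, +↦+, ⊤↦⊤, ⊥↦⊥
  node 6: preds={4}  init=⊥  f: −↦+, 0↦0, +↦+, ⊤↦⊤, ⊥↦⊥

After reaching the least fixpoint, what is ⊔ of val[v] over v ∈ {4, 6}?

0

Trace (8 dequeues):
  [1] u=0 | in 0 | out 0 | prev ⊥ | push {}
  [2] u=1 | in 0 | out 0 | ==
  [3] u=2 | in ⊥ | out 0 | ==
  [4] u=3 | in 0 | out 0 | prev ⊥ | push {}
  [5] u=4 | in ⊥ | out 0 | ==
  [6] u=5 | in 0 | out 0 | ==
  [7] u=6 | in 0 | out 0 | prev ⊥ | push {0}
  [8] u=0 | in 0 | out 0 | ==

Converged values:
  [0] 0
  [1] 0
  [2] 0
  [3] 0
  [4] 0
  [5] 0
  [6] 0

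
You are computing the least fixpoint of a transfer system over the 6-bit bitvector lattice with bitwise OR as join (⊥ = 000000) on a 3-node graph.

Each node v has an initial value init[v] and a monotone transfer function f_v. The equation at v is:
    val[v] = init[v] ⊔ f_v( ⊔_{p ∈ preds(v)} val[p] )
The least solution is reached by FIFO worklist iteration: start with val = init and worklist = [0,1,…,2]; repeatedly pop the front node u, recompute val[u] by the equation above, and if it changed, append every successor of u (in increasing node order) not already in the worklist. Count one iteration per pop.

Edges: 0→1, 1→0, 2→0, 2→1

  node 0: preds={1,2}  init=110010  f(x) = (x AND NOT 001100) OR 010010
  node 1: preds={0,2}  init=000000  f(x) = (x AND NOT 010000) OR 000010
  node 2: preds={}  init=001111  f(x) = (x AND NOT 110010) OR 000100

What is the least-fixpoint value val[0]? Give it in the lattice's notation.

Worklist (4 pops):
  #1 pop 0: in=001111 → 110011 (was 110010); enqueue []
  #2 pop 1: in=111111 → 101111 (was 000000); enqueue [0]
  #3 pop 2: in=000000 → 001111 (no change)
  #4 pop 0: in=101111 → 110011 (no change)

Fixpoint:
  val[0] = 110011
  val[1] = 101111
  val[2] = 001111

110011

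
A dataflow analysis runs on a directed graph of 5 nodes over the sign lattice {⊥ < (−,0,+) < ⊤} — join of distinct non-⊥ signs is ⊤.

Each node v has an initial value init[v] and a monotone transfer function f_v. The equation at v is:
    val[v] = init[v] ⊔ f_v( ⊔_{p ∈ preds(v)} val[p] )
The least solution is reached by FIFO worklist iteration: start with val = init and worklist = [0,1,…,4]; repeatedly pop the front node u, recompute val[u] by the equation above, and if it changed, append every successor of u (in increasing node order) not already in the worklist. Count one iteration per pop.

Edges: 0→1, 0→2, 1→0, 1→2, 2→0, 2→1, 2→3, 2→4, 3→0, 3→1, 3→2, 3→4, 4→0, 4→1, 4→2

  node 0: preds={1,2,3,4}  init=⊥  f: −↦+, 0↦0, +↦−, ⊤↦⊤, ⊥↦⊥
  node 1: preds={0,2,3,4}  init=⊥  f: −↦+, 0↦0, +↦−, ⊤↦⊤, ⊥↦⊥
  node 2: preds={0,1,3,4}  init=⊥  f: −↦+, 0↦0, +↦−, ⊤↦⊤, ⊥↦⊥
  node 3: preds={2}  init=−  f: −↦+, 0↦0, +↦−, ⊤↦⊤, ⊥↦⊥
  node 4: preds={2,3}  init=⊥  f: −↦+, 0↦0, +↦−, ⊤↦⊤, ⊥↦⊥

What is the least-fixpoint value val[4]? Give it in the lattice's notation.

Worklist (8 pops):
  #1 pop 0: in=− → + (was ⊥); enqueue []
  #2 pop 1: in=⊤ → ⊤ (was ⊥); enqueue [0]
  #3 pop 2: in=⊤ → ⊤ (was ⊥); enqueue [1]
  #4 pop 3: in=⊤ → ⊤ (was −); enqueue [2]
  #5 pop 4: in=⊤ → ⊤ (was ⊥); enqueue []
  #6 pop 0: in=⊤ → ⊤ (was +); enqueue []
  #7 pop 1: in=⊤ → ⊤ (no change)
  #8 pop 2: in=⊤ → ⊤ (no change)

Fixpoint:
  val[0] = ⊤
  val[1] = ⊤
  val[2] = ⊤
  val[3] = ⊤
  val[4] = ⊤

⊤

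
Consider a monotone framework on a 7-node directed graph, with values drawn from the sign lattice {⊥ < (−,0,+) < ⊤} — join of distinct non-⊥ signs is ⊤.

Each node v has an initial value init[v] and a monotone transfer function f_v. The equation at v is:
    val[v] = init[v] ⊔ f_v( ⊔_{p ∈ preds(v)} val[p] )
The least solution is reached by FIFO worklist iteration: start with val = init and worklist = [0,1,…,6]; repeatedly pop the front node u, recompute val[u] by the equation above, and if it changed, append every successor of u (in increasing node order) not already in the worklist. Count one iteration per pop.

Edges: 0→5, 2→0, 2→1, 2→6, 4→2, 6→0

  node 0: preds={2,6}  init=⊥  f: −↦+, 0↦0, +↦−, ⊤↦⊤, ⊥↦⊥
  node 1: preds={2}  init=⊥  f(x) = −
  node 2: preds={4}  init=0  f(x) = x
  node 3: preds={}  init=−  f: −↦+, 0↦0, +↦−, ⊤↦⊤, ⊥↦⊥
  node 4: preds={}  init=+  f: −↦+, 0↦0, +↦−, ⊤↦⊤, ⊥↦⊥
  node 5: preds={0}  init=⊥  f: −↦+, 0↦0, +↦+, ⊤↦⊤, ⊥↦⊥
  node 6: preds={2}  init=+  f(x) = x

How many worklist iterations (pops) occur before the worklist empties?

9

Trace (9 dequeues):
  [1] u=0 | in ⊤ | out ⊤ | prev ⊥ | push {}
  [2] u=1 | in 0 | out − | prev ⊥ | push {}
  [3] u=2 | in + | out ⊤ | prev 0 | push {0,1}
  [4] u=3 | in ⊥ | out − | ==
  [5] u=4 | in ⊥ | out + | ==
  [6] u=5 | in ⊤ | out ⊤ | prev ⊥ | push {}
  [7] u=6 | in ⊤ | out ⊤ | prev + | push {}
  [8] u=0 | in ⊤ | out ⊤ | ==
  [9] u=1 | in ⊤ | out − | ==

Converged values:
  [0] ⊤
  [1] −
  [2] ⊤
  [3] −
  [4] +
  [5] ⊤
  [6] ⊤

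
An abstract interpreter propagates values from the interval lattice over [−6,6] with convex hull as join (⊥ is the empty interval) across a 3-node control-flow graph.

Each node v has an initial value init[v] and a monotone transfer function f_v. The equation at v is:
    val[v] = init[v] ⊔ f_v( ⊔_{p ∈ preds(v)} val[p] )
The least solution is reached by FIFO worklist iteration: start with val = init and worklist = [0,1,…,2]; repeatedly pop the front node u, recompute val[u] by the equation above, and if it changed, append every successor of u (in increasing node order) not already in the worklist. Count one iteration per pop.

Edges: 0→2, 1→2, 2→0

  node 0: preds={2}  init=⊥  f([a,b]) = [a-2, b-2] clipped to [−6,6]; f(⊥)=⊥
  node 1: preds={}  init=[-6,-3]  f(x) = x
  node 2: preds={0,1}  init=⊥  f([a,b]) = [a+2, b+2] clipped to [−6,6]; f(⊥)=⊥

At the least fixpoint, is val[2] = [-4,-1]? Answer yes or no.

yes

Worklist (5 pops):
  #1 pop 0: in=⊥ → ⊥ (no change)
  #2 pop 1: in=⊥ → [-6,-3] (no change)
  #3 pop 2: in=[-6,-3] → [-4,-1] (was ⊥); enqueue [0]
  #4 pop 0: in=[-4,-1] → [-6,-3] (was ⊥); enqueue [2]
  #5 pop 2: in=[-6,-3] → [-4,-1] (no change)

Fixpoint:
  val[0] = [-6,-3]
  val[1] = [-6,-3]
  val[2] = [-4,-1]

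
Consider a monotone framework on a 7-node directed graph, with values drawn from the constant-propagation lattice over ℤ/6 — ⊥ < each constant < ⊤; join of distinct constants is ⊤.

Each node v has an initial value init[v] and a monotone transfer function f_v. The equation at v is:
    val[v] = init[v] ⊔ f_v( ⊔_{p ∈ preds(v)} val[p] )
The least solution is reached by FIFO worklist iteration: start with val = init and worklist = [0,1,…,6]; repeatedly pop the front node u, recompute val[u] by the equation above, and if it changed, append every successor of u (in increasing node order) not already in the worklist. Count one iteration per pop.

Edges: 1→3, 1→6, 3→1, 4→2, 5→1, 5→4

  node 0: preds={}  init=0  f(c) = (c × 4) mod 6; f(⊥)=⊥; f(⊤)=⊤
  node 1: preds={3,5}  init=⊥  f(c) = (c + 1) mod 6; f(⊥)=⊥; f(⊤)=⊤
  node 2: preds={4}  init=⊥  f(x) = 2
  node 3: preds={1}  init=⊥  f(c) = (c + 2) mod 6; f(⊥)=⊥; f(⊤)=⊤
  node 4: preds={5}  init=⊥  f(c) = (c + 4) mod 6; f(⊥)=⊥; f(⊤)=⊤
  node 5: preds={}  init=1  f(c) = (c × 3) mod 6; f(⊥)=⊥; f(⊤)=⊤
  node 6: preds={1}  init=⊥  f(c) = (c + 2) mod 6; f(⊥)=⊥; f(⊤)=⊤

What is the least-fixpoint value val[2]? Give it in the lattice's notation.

Iteration log — 12 steps:
  step 1. node 0  ⊔preds=⊥  new=0  stable
  step 2. node 1  ⊔preds=1  new=2  old=⊥  +wl: 
  step 3. node 2  ⊔preds=⊥  new=2  old=⊥  +wl: 
  step 4. node 3  ⊔preds=2  new=4  old=⊥  +wl: 1
  step 5. node 4  ⊔preds=1  new=5  old=⊥  +wl: 2
  step 6. node 5  ⊔preds=⊥  new=1  stable
  step 7. node 6  ⊔preds=2  new=4  old=⊥  +wl: 
  step 8. node 1  ⊔preds=⊤  new=⊤  old=2  +wl: 3,6
  step 9. node 2  ⊔preds=5  new=2  stable
  step 10. node 3  ⊔preds=⊤  new=⊤  old=4  +wl: 1
  step 11. node 6  ⊔preds=⊤  new=⊤  old=4  +wl: 
  step 12. node 1  ⊔preds=⊤  new=⊤  stable

Least fixpoint reached:
  node 0: 0
  node 1: ⊤
  node 2: 2
  node 3: ⊤
  node 4: 5
  node 5: 1
  node 6: ⊤

2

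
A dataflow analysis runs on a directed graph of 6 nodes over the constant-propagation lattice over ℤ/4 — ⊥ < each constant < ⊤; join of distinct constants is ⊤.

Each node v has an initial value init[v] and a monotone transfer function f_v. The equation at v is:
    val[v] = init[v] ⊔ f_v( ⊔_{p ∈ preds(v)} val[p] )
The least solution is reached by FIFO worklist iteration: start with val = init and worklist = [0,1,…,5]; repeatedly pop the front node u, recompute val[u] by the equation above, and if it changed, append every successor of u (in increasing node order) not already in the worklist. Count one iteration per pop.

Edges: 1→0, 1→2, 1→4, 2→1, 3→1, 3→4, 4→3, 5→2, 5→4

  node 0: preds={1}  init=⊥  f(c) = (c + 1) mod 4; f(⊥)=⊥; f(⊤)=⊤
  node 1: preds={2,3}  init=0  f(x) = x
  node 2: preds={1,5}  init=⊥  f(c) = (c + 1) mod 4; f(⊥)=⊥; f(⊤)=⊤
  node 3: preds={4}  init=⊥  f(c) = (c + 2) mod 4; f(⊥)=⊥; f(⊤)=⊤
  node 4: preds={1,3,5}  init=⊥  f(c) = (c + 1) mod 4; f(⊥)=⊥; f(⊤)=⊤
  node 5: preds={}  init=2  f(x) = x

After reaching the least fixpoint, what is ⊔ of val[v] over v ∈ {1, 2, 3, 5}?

⊤

Worklist (12 pops):
  #1 pop 0: in=0 → 1 (was ⊥); enqueue []
  #2 pop 1: in=⊥ → 0 (no change)
  #3 pop 2: in=⊤ → ⊤ (was ⊥); enqueue [1]
  #4 pop 3: in=⊥ → ⊥ (no change)
  #5 pop 4: in=⊤ → ⊤ (was ⊥); enqueue [3]
  #6 pop 5: in=⊥ → 2 (no change)
  #7 pop 1: in=⊤ → ⊤ (was 0); enqueue [0,2,4]
  #8 pop 3: in=⊤ → ⊤ (was ⊥); enqueue [1]
  #9 pop 0: in=⊤ → ⊤ (was 1); enqueue []
  #10 pop 2: in=⊤ → ⊤ (no change)
  #11 pop 4: in=⊤ → ⊤ (no change)
  #12 pop 1: in=⊤ → ⊤ (no change)

Fixpoint:
  val[0] = ⊤
  val[1] = ⊤
  val[2] = ⊤
  val[3] = ⊤
  val[4] = ⊤
  val[5] = 2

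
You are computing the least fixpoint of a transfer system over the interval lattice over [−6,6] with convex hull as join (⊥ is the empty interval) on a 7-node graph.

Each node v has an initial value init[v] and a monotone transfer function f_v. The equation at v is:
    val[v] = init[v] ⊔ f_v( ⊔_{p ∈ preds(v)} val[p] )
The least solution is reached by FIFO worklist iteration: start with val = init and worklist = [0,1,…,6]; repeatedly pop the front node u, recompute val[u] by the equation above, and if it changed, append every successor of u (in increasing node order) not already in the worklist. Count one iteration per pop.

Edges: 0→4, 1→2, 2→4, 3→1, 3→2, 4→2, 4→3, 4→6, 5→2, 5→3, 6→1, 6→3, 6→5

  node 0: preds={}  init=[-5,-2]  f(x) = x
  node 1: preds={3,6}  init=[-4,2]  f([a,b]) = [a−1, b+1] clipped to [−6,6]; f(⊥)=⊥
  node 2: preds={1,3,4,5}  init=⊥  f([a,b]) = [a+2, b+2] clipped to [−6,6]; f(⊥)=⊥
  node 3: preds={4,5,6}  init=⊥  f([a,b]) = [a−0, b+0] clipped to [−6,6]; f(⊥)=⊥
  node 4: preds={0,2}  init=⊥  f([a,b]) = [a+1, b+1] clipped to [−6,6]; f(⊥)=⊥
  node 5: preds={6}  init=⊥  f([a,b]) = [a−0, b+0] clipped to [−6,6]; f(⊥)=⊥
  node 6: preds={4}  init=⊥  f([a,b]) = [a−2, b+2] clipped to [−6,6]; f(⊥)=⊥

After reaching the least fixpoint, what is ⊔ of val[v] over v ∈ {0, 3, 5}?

[-6,6]

Worklist (16 pops):
  #1 pop 0: in=⊥ → [-5,-2] (no change)
  #2 pop 1: in=⊥ → [-4,2] (no change)
  #3 pop 2: in=[-4,2] → [-2,4] (was ⊥); enqueue []
  #4 pop 3: in=⊥ → ⊥ (no change)
  #5 pop 4: in=[-5,4] → [-4,5] (was ⊥); enqueue [2,3]
  #6 pop 5: in=⊥ → ⊥ (no change)
  #7 pop 6: in=[-4,5] → [-6,6] (was ⊥); enqueue [1,5]
  #8 pop 2: in=[-4,5] → [-2,6] (was [-2,4]); enqueue [4]
  #9 pop 3: in=[-6,6] → [-6,6] (was ⊥); enqueue [2]
  #10 pop 1: in=[-6,6] → [-6,6] (was [-4,2]); enqueue []
  #11 pop 5: in=[-6,6] → [-6,6] (was ⊥); enqueue [3]
  #12 pop 4: in=[-5,6] → [-4,6] (was [-4,5]); enqueue [6]
  #13 pop 2: in=[-6,6] → [-4,6] (was [-2,6]); enqueue [4]
  #14 pop 3: in=[-6,6] → [-6,6] (no change)
  #15 pop 6: in=[-4,6] → [-6,6] (no change)
  #16 pop 4: in=[-5,6] → [-4,6] (no change)

Fixpoint:
  val[0] = [-5,-2]
  val[1] = [-6,6]
  val[2] = [-4,6]
  val[3] = [-6,6]
  val[4] = [-4,6]
  val[5] = [-6,6]
  val[6] = [-6,6]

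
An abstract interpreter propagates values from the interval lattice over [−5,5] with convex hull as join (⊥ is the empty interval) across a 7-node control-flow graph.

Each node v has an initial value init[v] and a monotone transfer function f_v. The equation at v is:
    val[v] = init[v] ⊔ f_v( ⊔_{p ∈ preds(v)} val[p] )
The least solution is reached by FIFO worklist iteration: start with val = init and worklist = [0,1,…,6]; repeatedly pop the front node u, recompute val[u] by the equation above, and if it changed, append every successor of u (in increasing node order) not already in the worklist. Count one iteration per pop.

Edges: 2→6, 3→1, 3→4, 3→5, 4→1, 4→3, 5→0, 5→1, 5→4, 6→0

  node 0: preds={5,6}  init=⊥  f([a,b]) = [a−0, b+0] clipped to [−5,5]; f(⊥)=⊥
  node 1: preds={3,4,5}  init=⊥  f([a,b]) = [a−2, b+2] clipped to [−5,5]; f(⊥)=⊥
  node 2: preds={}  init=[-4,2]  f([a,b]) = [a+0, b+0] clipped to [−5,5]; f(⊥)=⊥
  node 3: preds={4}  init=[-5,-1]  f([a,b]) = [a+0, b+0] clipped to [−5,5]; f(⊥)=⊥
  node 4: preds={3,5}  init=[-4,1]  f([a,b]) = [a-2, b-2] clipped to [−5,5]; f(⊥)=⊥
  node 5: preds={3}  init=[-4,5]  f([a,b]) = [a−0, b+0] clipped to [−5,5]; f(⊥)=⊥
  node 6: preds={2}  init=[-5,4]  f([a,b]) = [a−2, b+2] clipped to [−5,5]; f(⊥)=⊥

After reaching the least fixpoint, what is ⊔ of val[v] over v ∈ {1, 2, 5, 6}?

Iteration log — 13 steps:
  step 1. node 0  ⊔preds=[-5,5]  new=[-5,5]  old=⊥  +wl: 
  step 2. node 1  ⊔preds=[-5,5]  new=[-5,5]  old=⊥  +wl: 
  step 3. node 2  ⊔preds=⊥  new=[-4,2]  stable
  step 4. node 3  ⊔preds=[-4,1]  new=[-5,1]  old=[-5,-1]  +wl: 1
  step 5. node 4  ⊔preds=[-5,5]  new=[-5,3]  old=[-4,1]  +wl: 3
  step 6. node 5  ⊔preds=[-5,1]  new=[-5,5]  old=[-4,5]  +wl: 0,4
  step 7. node 6  ⊔preds=[-4,2]  new=[-5,4]  stable
  step 8. node 1  ⊔preds=[-5,5]  new=[-5,5]  stable
  step 9. node 3  ⊔preds=[-5,3]  new=[-5,3]  old=[-5,1]  +wl: 1,5
  step 10. node 0  ⊔preds=[-5,5]  new=[-5,5]  stable
  step 11. node 4  ⊔preds=[-5,5]  new=[-5,3]  stable
  step 12. node 1  ⊔preds=[-5,5]  new=[-5,5]  stable
  step 13. node 5  ⊔preds=[-5,3]  new=[-5,5]  stable

Least fixpoint reached:
  node 0: [-5,5]
  node 1: [-5,5]
  node 2: [-4,2]
  node 3: [-5,3]
  node 4: [-5,3]
  node 5: [-5,5]
  node 6: [-5,4]

[-5,5]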